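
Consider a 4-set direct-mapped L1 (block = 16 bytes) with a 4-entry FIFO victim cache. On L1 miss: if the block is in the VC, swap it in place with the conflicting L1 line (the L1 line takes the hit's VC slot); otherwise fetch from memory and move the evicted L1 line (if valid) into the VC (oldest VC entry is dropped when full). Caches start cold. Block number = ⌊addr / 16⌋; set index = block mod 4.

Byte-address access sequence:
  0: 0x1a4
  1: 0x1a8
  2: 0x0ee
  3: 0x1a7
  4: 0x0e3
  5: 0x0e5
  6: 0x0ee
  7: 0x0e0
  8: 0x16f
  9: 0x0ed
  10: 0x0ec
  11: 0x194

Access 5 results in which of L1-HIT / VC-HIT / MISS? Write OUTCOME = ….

0: 0x1a4 (blk 26, set 2) → MISS  vc=[]
1: 0x1a8 (blk 26, set 2) → L1-HIT  vc=[]
2: 0xee (blk 14, set 2) → MISS  vc=[26]
3: 0x1a7 (blk 26, set 2) → VC-HIT  vc=[14]
4: 0xe3 (blk 14, set 2) → VC-HIT  vc=[26]
5: 0xe5 (blk 14, set 2) → L1-HIT  vc=[26]
6: 0xee (blk 14, set 2) → L1-HIT  vc=[26]
7: 0xe0 (blk 14, set 2) → L1-HIT  vc=[26]
8: 0x16f (blk 22, set 2) → MISS  vc=[26, 14]
9: 0xed (blk 14, set 2) → VC-HIT  vc=[26, 22]
10: 0xec (blk 14, set 2) → L1-HIT  vc=[26, 22]
11: 0x194 (blk 25, set 1) → MISS  vc=[26, 22]

OUTCOME = L1-HIT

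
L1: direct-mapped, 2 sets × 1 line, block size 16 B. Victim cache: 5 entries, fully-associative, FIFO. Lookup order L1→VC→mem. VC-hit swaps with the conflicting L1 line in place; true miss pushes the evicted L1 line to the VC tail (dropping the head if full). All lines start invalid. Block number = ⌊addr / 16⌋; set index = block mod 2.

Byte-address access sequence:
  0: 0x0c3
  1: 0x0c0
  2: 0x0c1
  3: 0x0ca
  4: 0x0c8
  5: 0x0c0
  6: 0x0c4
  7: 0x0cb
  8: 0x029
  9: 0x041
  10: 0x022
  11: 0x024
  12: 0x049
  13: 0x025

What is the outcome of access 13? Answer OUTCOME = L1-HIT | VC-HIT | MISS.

  [0] addr=0xc3 blk=12 s=0: MISS | VC []
  [1] addr=0xc0 blk=12 s=0: L1-HIT | VC []
  [2] addr=0xc1 blk=12 s=0: L1-HIT | VC []
  [3] addr=0xca blk=12 s=0: L1-HIT | VC []
  [4] addr=0xc8 blk=12 s=0: L1-HIT | VC []
  [5] addr=0xc0 blk=12 s=0: L1-HIT | VC []
  [6] addr=0xc4 blk=12 s=0: L1-HIT | VC []
  [7] addr=0xcb blk=12 s=0: L1-HIT | VC []
  [8] addr=0x29 blk=2 s=0: MISS | VC [12]
  [9] addr=0x41 blk=4 s=0: MISS | VC [12, 2]
  [10] addr=0x22 blk=2 s=0: VC-HIT | VC [12, 4]
  [11] addr=0x24 blk=2 s=0: L1-HIT | VC [12, 4]
  [12] addr=0x49 blk=4 s=0: VC-HIT | VC [12, 2]
  [13] addr=0x25 blk=2 s=0: VC-HIT | VC [12, 4]

OUTCOME = VC-HIT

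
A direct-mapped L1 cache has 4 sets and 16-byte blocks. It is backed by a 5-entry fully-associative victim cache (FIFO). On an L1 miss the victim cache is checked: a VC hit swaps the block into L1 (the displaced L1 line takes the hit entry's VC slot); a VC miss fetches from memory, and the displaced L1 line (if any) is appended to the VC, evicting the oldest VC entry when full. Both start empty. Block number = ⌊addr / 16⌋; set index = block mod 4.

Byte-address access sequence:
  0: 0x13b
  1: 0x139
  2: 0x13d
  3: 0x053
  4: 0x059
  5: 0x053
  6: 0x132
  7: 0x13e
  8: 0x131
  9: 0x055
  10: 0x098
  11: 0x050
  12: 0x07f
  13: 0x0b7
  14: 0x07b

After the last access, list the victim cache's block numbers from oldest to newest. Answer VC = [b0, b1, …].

0: 0x13b (blk 19, set 3) → MISS  vc=[]
1: 0x139 (blk 19, set 3) → L1-HIT  vc=[]
2: 0x13d (blk 19, set 3) → L1-HIT  vc=[]
3: 0x53 (blk 5, set 1) → MISS  vc=[]
4: 0x59 (blk 5, set 1) → L1-HIT  vc=[]
5: 0x53 (blk 5, set 1) → L1-HIT  vc=[]
6: 0x132 (blk 19, set 3) → L1-HIT  vc=[]
7: 0x13e (blk 19, set 3) → L1-HIT  vc=[]
8: 0x131 (blk 19, set 3) → L1-HIT  vc=[]
9: 0x55 (blk 5, set 1) → L1-HIT  vc=[]
10: 0x98 (blk 9, set 1) → MISS  vc=[5]
11: 0x50 (blk 5, set 1) → VC-HIT  vc=[9]
12: 0x7f (blk 7, set 3) → MISS  vc=[9, 19]
13: 0xb7 (blk 11, set 3) → MISS  vc=[9, 19, 7]
14: 0x7b (blk 7, set 3) → VC-HIT  vc=[9, 19, 11]

VC = [9, 19, 11]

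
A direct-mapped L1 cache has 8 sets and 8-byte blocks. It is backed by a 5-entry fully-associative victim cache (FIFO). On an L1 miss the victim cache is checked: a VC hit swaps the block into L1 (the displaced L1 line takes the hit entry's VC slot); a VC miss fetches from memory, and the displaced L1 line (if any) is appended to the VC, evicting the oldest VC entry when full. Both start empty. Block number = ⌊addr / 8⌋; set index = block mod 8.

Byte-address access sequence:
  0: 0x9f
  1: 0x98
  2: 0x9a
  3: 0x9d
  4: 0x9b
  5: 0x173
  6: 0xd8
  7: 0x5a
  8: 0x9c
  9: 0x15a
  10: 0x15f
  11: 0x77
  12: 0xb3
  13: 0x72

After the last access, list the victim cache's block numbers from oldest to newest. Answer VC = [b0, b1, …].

  [0] addr=0x9f blk=19 s=3: MISS | VC []
  [1] addr=0x98 blk=19 s=3: L1-HIT | VC []
  [2] addr=0x9a blk=19 s=3: L1-HIT | VC []
  [3] addr=0x9d blk=19 s=3: L1-HIT | VC []
  [4] addr=0x9b blk=19 s=3: L1-HIT | VC []
  [5] addr=0x173 blk=46 s=6: MISS | VC []
  [6] addr=0xd8 blk=27 s=3: MISS | VC [19]
  [7] addr=0x5a blk=11 s=3: MISS | VC [19, 27]
  [8] addr=0x9c blk=19 s=3: VC-HIT | VC [11, 27]
  [9] addr=0x15a blk=43 s=3: MISS | VC [11, 27, 19]
  [10] addr=0x15f blk=43 s=3: L1-HIT | VC [11, 27, 19]
  [11] addr=0x77 blk=14 s=6: MISS | VC [11, 27, 19, 46]
  [12] addr=0xb3 blk=22 s=6: MISS | VC [11, 27, 19, 46, 14]
  [13] addr=0x72 blk=14 s=6: VC-HIT | VC [11, 27, 19, 46, 22]

VC = [11, 27, 19, 46, 22]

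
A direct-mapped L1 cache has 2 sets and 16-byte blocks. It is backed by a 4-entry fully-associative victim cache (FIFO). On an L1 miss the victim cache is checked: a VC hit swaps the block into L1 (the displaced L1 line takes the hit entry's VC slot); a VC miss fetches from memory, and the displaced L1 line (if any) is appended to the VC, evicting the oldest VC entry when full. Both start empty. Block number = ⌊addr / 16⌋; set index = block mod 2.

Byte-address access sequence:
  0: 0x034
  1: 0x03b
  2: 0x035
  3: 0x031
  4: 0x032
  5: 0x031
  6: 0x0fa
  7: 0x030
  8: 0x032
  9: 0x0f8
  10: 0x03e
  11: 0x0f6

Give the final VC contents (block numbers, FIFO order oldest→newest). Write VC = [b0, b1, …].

VC = [3]

0: 0x34 (blk 3, set 1) → MISS  vc=[]
1: 0x3b (blk 3, set 1) → L1-HIT  vc=[]
2: 0x35 (blk 3, set 1) → L1-HIT  vc=[]
3: 0x31 (blk 3, set 1) → L1-HIT  vc=[]
4: 0x32 (blk 3, set 1) → L1-HIT  vc=[]
5: 0x31 (blk 3, set 1) → L1-HIT  vc=[]
6: 0xfa (blk 15, set 1) → MISS  vc=[3]
7: 0x30 (blk 3, set 1) → VC-HIT  vc=[15]
8: 0x32 (blk 3, set 1) → L1-HIT  vc=[15]
9: 0xf8 (blk 15, set 1) → VC-HIT  vc=[3]
10: 0x3e (blk 3, set 1) → VC-HIT  vc=[15]
11: 0xf6 (blk 15, set 1) → VC-HIT  vc=[3]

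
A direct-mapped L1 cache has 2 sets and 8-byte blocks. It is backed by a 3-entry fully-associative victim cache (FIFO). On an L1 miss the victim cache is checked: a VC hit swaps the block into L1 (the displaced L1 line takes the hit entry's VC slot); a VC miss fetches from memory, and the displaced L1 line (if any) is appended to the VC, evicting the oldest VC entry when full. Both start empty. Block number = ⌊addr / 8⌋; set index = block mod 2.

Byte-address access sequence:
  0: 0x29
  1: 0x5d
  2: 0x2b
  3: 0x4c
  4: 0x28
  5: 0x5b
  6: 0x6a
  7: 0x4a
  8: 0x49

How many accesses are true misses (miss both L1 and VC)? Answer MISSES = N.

MISSES = 4

#0 0x29→b5/s1 MISS; vc=[]
#1 0x5d→b11/s1 MISS; vc=[5]
#2 0x2b→b5/s1 VC-HIT; vc=[11]
#3 0x4c→b9/s1 MISS; vc=[11,5]
#4 0x28→b5/s1 VC-HIT; vc=[11,9]
#5 0x5b→b11/s1 VC-HIT; vc=[5,9]
#6 0x6a→b13/s1 MISS; vc=[5,9,11]
#7 0x4a→b9/s1 VC-HIT; vc=[5,13,11]
#8 0x49→b9/s1 L1-HIT; vc=[5,13,11]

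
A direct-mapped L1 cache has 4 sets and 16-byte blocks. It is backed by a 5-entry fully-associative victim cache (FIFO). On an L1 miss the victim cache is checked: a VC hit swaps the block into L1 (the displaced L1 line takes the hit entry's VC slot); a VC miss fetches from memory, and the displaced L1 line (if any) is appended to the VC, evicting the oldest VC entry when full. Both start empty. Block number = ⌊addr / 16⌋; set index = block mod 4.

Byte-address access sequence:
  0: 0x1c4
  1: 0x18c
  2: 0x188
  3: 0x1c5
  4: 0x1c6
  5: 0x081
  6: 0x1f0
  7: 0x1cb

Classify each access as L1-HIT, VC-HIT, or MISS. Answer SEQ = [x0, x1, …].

#0 0x1c4→b28/s0 MISS; vc=[]
#1 0x18c→b24/s0 MISS; vc=[28]
#2 0x188→b24/s0 L1-HIT; vc=[28]
#3 0x1c5→b28/s0 VC-HIT; vc=[24]
#4 0x1c6→b28/s0 L1-HIT; vc=[24]
#5 0x81→b8/s0 MISS; vc=[24,28]
#6 0x1f0→b31/s3 MISS; vc=[24,28]
#7 0x1cb→b28/s0 VC-HIT; vc=[24,8]

SEQ = [MISS, MISS, L1-HIT, VC-HIT, L1-HIT, MISS, MISS, VC-HIT]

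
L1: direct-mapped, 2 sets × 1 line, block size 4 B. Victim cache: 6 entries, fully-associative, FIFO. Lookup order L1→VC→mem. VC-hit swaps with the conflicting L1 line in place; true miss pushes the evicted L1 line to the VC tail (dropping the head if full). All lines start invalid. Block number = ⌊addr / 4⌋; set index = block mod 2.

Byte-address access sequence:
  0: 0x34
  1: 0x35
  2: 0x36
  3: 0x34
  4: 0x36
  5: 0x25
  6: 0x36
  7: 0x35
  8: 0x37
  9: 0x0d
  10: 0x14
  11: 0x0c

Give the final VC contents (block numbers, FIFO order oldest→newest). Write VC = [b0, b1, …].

VC = [9, 13, 5]

#0 0x34→b13/s1 MISS; vc=[]
#1 0x35→b13/s1 L1-HIT; vc=[]
#2 0x36→b13/s1 L1-HIT; vc=[]
#3 0x34→b13/s1 L1-HIT; vc=[]
#4 0x36→b13/s1 L1-HIT; vc=[]
#5 0x25→b9/s1 MISS; vc=[13]
#6 0x36→b13/s1 VC-HIT; vc=[9]
#7 0x35→b13/s1 L1-HIT; vc=[9]
#8 0x37→b13/s1 L1-HIT; vc=[9]
#9 0xd→b3/s1 MISS; vc=[9,13]
#10 0x14→b5/s1 MISS; vc=[9,13,3]
#11 0xc→b3/s1 VC-HIT; vc=[9,13,5]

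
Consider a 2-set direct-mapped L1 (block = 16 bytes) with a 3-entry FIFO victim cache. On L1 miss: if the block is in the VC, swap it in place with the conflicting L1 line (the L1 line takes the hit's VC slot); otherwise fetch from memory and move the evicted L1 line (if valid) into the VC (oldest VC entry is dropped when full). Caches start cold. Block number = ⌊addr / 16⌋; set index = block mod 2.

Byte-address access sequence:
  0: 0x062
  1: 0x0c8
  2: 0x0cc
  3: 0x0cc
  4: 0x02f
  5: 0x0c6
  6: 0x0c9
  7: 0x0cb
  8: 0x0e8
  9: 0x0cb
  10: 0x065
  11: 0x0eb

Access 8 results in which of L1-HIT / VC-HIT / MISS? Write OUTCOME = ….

  [0] addr=0x62 blk=6 s=0: MISS | VC []
  [1] addr=0xc8 blk=12 s=0: MISS | VC [6]
  [2] addr=0xcc blk=12 s=0: L1-HIT | VC [6]
  [3] addr=0xcc blk=12 s=0: L1-HIT | VC [6]
  [4] addr=0x2f blk=2 s=0: MISS | VC [6, 12]
  [5] addr=0xc6 blk=12 s=0: VC-HIT | VC [6, 2]
  [6] addr=0xc9 blk=12 s=0: L1-HIT | VC [6, 2]
  [7] addr=0xcb blk=12 s=0: L1-HIT | VC [6, 2]
  [8] addr=0xe8 blk=14 s=0: MISS | VC [6, 2, 12]
  [9] addr=0xcb blk=12 s=0: VC-HIT | VC [6, 2, 14]
  [10] addr=0x65 blk=6 s=0: VC-HIT | VC [12, 2, 14]
  [11] addr=0xeb blk=14 s=0: VC-HIT | VC [12, 2, 6]

OUTCOME = MISS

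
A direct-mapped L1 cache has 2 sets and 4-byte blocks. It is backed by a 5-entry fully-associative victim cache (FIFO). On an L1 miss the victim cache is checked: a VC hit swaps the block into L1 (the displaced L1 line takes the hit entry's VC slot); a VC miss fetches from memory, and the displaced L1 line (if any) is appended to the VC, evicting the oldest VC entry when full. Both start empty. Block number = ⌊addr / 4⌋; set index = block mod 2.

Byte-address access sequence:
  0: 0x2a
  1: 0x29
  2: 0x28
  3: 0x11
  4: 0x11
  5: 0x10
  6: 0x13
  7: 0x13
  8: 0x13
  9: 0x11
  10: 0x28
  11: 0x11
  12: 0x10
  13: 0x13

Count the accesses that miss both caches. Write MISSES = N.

0: 0x2a (blk 10, set 0) → MISS  vc=[]
1: 0x29 (blk 10, set 0) → L1-HIT  vc=[]
2: 0x28 (blk 10, set 0) → L1-HIT  vc=[]
3: 0x11 (blk 4, set 0) → MISS  vc=[10]
4: 0x11 (blk 4, set 0) → L1-HIT  vc=[10]
5: 0x10 (blk 4, set 0) → L1-HIT  vc=[10]
6: 0x13 (blk 4, set 0) → L1-HIT  vc=[10]
7: 0x13 (blk 4, set 0) → L1-HIT  vc=[10]
8: 0x13 (blk 4, set 0) → L1-HIT  vc=[10]
9: 0x11 (blk 4, set 0) → L1-HIT  vc=[10]
10: 0x28 (blk 10, set 0) → VC-HIT  vc=[4]
11: 0x11 (blk 4, set 0) → VC-HIT  vc=[10]
12: 0x10 (blk 4, set 0) → L1-HIT  vc=[10]
13: 0x13 (blk 4, set 0) → L1-HIT  vc=[10]

MISSES = 2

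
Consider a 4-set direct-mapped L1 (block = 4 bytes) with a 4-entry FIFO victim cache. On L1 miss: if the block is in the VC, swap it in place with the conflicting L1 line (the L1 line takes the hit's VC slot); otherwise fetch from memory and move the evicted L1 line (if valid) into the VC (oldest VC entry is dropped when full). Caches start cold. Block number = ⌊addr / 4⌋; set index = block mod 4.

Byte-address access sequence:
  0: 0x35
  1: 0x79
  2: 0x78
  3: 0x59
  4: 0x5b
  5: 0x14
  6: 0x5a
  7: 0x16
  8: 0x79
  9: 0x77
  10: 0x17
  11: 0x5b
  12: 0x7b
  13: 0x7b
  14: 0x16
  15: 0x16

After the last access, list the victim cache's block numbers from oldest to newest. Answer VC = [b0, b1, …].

#0 0x35→b13/s1 MISS; vc=[]
#1 0x79→b30/s2 MISS; vc=[]
#2 0x78→b30/s2 L1-HIT; vc=[]
#3 0x59→b22/s2 MISS; vc=[30]
#4 0x5b→b22/s2 L1-HIT; vc=[30]
#5 0x14→b5/s1 MISS; vc=[30,13]
#6 0x5a→b22/s2 L1-HIT; vc=[30,13]
#7 0x16→b5/s1 L1-HIT; vc=[30,13]
#8 0x79→b30/s2 VC-HIT; vc=[22,13]
#9 0x77→b29/s1 MISS; vc=[22,13,5]
#10 0x17→b5/s1 VC-HIT; vc=[22,13,29]
#11 0x5b→b22/s2 VC-HIT; vc=[30,13,29]
#12 0x7b→b30/s2 VC-HIT; vc=[22,13,29]
#13 0x7b→b30/s2 L1-HIT; vc=[22,13,29]
#14 0x16→b5/s1 L1-HIT; vc=[22,13,29]
#15 0x16→b5/s1 L1-HIT; vc=[22,13,29]

VC = [22, 13, 29]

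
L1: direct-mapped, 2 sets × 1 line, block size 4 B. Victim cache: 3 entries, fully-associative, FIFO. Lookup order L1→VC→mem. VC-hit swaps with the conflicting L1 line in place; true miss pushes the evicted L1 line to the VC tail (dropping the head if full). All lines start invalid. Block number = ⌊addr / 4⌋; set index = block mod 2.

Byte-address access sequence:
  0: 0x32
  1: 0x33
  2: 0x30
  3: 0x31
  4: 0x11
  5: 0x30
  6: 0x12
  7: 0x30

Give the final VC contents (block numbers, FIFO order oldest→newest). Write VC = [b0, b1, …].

#0 0x32→b12/s0 MISS; vc=[]
#1 0x33→b12/s0 L1-HIT; vc=[]
#2 0x30→b12/s0 L1-HIT; vc=[]
#3 0x31→b12/s0 L1-HIT; vc=[]
#4 0x11→b4/s0 MISS; vc=[12]
#5 0x30→b12/s0 VC-HIT; vc=[4]
#6 0x12→b4/s0 VC-HIT; vc=[12]
#7 0x30→b12/s0 VC-HIT; vc=[4]

VC = [4]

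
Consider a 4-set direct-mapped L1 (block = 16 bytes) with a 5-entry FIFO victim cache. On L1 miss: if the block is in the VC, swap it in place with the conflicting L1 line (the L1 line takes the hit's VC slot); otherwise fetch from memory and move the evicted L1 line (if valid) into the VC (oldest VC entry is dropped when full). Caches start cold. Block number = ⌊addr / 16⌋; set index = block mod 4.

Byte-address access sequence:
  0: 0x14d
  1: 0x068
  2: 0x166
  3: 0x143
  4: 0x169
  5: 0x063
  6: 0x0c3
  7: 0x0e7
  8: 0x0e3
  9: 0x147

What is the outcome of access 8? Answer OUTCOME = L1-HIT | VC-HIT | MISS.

OUTCOME = L1-HIT

#0 0x14d→b20/s0 MISS; vc=[]
#1 0x68→b6/s2 MISS; vc=[]
#2 0x166→b22/s2 MISS; vc=[6]
#3 0x143→b20/s0 L1-HIT; vc=[6]
#4 0x169→b22/s2 L1-HIT; vc=[6]
#5 0x63→b6/s2 VC-HIT; vc=[22]
#6 0xc3→b12/s0 MISS; vc=[22,20]
#7 0xe7→b14/s2 MISS; vc=[22,20,6]
#8 0xe3→b14/s2 L1-HIT; vc=[22,20,6]
#9 0x147→b20/s0 VC-HIT; vc=[22,12,6]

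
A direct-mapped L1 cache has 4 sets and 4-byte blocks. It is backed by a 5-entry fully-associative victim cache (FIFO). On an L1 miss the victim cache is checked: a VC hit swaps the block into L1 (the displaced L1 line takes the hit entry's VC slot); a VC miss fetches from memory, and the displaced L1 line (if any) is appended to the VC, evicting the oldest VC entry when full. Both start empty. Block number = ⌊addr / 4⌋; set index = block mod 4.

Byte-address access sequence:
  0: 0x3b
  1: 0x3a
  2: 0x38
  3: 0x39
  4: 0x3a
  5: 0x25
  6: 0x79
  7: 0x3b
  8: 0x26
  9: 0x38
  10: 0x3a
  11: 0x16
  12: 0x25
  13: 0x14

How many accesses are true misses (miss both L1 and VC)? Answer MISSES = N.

MISSES = 4

#0 0x3b→b14/s2 MISS; vc=[]
#1 0x3a→b14/s2 L1-HIT; vc=[]
#2 0x38→b14/s2 L1-HIT; vc=[]
#3 0x39→b14/s2 L1-HIT; vc=[]
#4 0x3a→b14/s2 L1-HIT; vc=[]
#5 0x25→b9/s1 MISS; vc=[]
#6 0x79→b30/s2 MISS; vc=[14]
#7 0x3b→b14/s2 VC-HIT; vc=[30]
#8 0x26→b9/s1 L1-HIT; vc=[30]
#9 0x38→b14/s2 L1-HIT; vc=[30]
#10 0x3a→b14/s2 L1-HIT; vc=[30]
#11 0x16→b5/s1 MISS; vc=[30,9]
#12 0x25→b9/s1 VC-HIT; vc=[30,5]
#13 0x14→b5/s1 VC-HIT; vc=[30,9]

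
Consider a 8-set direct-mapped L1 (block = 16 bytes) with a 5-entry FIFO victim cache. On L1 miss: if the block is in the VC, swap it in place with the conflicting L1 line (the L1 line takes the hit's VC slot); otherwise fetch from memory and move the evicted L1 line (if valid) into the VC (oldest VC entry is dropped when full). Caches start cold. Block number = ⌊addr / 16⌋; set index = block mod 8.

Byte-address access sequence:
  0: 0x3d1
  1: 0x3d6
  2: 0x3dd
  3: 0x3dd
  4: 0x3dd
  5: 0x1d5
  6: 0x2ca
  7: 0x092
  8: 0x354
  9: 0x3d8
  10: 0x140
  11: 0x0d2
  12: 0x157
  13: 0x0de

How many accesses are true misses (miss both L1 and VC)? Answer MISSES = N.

0: 0x3d1 (blk 61, set 5) → MISS  vc=[]
1: 0x3d6 (blk 61, set 5) → L1-HIT  vc=[]
2: 0x3dd (blk 61, set 5) → L1-HIT  vc=[]
3: 0x3dd (blk 61, set 5) → L1-HIT  vc=[]
4: 0x3dd (blk 61, set 5) → L1-HIT  vc=[]
5: 0x1d5 (blk 29, set 5) → MISS  vc=[61]
6: 0x2ca (blk 44, set 4) → MISS  vc=[61]
7: 0x92 (blk 9, set 1) → MISS  vc=[61]
8: 0x354 (blk 53, set 5) → MISS  vc=[61, 29]
9: 0x3d8 (blk 61, set 5) → VC-HIT  vc=[53, 29]
10: 0x140 (blk 20, set 4) → MISS  vc=[53, 29, 44]
11: 0xd2 (blk 13, set 5) → MISS  vc=[53, 29, 44, 61]
12: 0x157 (blk 21, set 5) → MISS  vc=[53, 29, 44, 61, 13]
13: 0xde (blk 13, set 5) → VC-HIT  vc=[53, 29, 44, 61, 21]

MISSES = 8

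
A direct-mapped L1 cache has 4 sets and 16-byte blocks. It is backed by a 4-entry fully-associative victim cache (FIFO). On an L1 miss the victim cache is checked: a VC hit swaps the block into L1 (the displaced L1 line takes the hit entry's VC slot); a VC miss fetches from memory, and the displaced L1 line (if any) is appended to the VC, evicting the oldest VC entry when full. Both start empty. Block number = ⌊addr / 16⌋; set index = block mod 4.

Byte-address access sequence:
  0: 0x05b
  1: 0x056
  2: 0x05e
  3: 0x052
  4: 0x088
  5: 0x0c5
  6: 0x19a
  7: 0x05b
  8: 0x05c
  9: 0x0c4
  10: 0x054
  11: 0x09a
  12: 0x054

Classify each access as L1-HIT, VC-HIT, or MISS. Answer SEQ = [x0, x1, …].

SEQ = [MISS, L1-HIT, L1-HIT, L1-HIT, MISS, MISS, MISS, VC-HIT, L1-HIT, L1-HIT, L1-HIT, MISS, VC-HIT]

  [0] addr=0x5b blk=5 s=1: MISS | VC []
  [1] addr=0x56 blk=5 s=1: L1-HIT | VC []
  [2] addr=0x5e blk=5 s=1: L1-HIT | VC []
  [3] addr=0x52 blk=5 s=1: L1-HIT | VC []
  [4] addr=0x88 blk=8 s=0: MISS | VC []
  [5] addr=0xc5 blk=12 s=0: MISS | VC [8]
  [6] addr=0x19a blk=25 s=1: MISS | VC [8, 5]
  [7] addr=0x5b blk=5 s=1: VC-HIT | VC [8, 25]
  [8] addr=0x5c blk=5 s=1: L1-HIT | VC [8, 25]
  [9] addr=0xc4 blk=12 s=0: L1-HIT | VC [8, 25]
  [10] addr=0x54 blk=5 s=1: L1-HIT | VC [8, 25]
  [11] addr=0x9a blk=9 s=1: MISS | VC [8, 25, 5]
  [12] addr=0x54 blk=5 s=1: VC-HIT | VC [8, 25, 9]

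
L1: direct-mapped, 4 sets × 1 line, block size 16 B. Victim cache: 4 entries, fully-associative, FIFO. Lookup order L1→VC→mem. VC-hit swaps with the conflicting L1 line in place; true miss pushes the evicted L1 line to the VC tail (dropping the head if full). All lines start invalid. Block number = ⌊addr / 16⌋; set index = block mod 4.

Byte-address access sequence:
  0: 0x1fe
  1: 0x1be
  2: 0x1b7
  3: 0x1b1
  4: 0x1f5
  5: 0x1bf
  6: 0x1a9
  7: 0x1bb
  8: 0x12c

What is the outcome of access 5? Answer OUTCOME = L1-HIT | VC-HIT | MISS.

  [0] addr=0x1fe blk=31 s=3: MISS | VC []
  [1] addr=0x1be blk=27 s=3: MISS | VC [31]
  [2] addr=0x1b7 blk=27 s=3: L1-HIT | VC [31]
  [3] addr=0x1b1 blk=27 s=3: L1-HIT | VC [31]
  [4] addr=0x1f5 blk=31 s=3: VC-HIT | VC [27]
  [5] addr=0x1bf blk=27 s=3: VC-HIT | VC [31]
  [6] addr=0x1a9 blk=26 s=2: MISS | VC [31]
  [7] addr=0x1bb blk=27 s=3: L1-HIT | VC [31]
  [8] addr=0x12c blk=18 s=2: MISS | VC [31, 26]

OUTCOME = VC-HIT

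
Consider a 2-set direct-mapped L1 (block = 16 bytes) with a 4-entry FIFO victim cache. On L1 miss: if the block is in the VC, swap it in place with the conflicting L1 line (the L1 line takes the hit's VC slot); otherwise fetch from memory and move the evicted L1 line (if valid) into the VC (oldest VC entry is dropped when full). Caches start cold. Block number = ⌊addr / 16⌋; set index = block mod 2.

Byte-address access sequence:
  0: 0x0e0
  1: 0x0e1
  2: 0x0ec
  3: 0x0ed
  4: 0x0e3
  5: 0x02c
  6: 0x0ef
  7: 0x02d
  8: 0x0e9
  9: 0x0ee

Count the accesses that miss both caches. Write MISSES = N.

#0 0xe0→b14/s0 MISS; vc=[]
#1 0xe1→b14/s0 L1-HIT; vc=[]
#2 0xec→b14/s0 L1-HIT; vc=[]
#3 0xed→b14/s0 L1-HIT; vc=[]
#4 0xe3→b14/s0 L1-HIT; vc=[]
#5 0x2c→b2/s0 MISS; vc=[14]
#6 0xef→b14/s0 VC-HIT; vc=[2]
#7 0x2d→b2/s0 VC-HIT; vc=[14]
#8 0xe9→b14/s0 VC-HIT; vc=[2]
#9 0xee→b14/s0 L1-HIT; vc=[2]

MISSES = 2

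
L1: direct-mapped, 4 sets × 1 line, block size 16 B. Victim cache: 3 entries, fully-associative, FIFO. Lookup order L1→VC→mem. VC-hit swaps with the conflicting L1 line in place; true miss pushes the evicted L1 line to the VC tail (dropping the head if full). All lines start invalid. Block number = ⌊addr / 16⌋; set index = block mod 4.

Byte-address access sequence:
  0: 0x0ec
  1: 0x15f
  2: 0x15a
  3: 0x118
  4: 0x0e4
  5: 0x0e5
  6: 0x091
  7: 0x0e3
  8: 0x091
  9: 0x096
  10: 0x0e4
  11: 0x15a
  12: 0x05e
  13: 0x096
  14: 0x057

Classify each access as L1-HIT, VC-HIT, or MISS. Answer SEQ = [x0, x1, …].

SEQ = [MISS, MISS, L1-HIT, MISS, L1-HIT, L1-HIT, MISS, L1-HIT, L1-HIT, L1-HIT, L1-HIT, VC-HIT, MISS, VC-HIT, VC-HIT]

  [0] addr=0xec blk=14 s=2: MISS | VC []
  [1] addr=0x15f blk=21 s=1: MISS | VC []
  [2] addr=0x15a blk=21 s=1: L1-HIT | VC []
  [3] addr=0x118 blk=17 s=1: MISS | VC [21]
  [4] addr=0xe4 blk=14 s=2: L1-HIT | VC [21]
  [5] addr=0xe5 blk=14 s=2: L1-HIT | VC [21]
  [6] addr=0x91 blk=9 s=1: MISS | VC [21, 17]
  [7] addr=0xe3 blk=14 s=2: L1-HIT | VC [21, 17]
  [8] addr=0x91 blk=9 s=1: L1-HIT | VC [21, 17]
  [9] addr=0x96 blk=9 s=1: L1-HIT | VC [21, 17]
  [10] addr=0xe4 blk=14 s=2: L1-HIT | VC [21, 17]
  [11] addr=0x15a blk=21 s=1: VC-HIT | VC [9, 17]
  [12] addr=0x5e blk=5 s=1: MISS | VC [9, 17, 21]
  [13] addr=0x96 blk=9 s=1: VC-HIT | VC [5, 17, 21]
  [14] addr=0x57 blk=5 s=1: VC-HIT | VC [9, 17, 21]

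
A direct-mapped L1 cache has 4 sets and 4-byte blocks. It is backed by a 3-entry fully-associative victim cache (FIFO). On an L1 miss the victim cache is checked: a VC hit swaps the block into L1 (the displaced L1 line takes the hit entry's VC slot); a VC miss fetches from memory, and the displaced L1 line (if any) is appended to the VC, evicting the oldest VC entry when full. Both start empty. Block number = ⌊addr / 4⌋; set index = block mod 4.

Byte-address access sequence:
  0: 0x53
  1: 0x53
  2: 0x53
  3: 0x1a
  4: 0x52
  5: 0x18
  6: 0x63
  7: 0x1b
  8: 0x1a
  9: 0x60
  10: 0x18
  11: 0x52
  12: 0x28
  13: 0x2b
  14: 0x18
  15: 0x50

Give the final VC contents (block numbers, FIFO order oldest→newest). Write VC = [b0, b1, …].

VC = [24, 10]

#0 0x53→b20/s0 MISS; vc=[]
#1 0x53→b20/s0 L1-HIT; vc=[]
#2 0x53→b20/s0 L1-HIT; vc=[]
#3 0x1a→b6/s2 MISS; vc=[]
#4 0x52→b20/s0 L1-HIT; vc=[]
#5 0x18→b6/s2 L1-HIT; vc=[]
#6 0x63→b24/s0 MISS; vc=[20]
#7 0x1b→b6/s2 L1-HIT; vc=[20]
#8 0x1a→b6/s2 L1-HIT; vc=[20]
#9 0x60→b24/s0 L1-HIT; vc=[20]
#10 0x18→b6/s2 L1-HIT; vc=[20]
#11 0x52→b20/s0 VC-HIT; vc=[24]
#12 0x28→b10/s2 MISS; vc=[24,6]
#13 0x2b→b10/s2 L1-HIT; vc=[24,6]
#14 0x18→b6/s2 VC-HIT; vc=[24,10]
#15 0x50→b20/s0 L1-HIT; vc=[24,10]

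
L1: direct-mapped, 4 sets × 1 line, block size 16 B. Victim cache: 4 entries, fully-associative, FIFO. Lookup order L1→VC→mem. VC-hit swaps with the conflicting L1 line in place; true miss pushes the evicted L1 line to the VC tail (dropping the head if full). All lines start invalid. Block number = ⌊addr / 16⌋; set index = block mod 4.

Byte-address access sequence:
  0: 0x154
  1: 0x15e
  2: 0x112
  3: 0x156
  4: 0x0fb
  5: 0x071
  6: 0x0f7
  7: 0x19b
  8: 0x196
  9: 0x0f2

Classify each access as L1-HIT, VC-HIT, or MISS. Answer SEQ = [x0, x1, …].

SEQ = [MISS, L1-HIT, MISS, VC-HIT, MISS, MISS, VC-HIT, MISS, L1-HIT, L1-HIT]

  [0] addr=0x154 blk=21 s=1: MISS | VC []
  [1] addr=0x15e blk=21 s=1: L1-HIT | VC []
  [2] addr=0x112 blk=17 s=1: MISS | VC [21]
  [3] addr=0x156 blk=21 s=1: VC-HIT | VC [17]
  [4] addr=0xfb blk=15 s=3: MISS | VC [17]
  [5] addr=0x71 blk=7 s=3: MISS | VC [17, 15]
  [6] addr=0xf7 blk=15 s=3: VC-HIT | VC [17, 7]
  [7] addr=0x19b blk=25 s=1: MISS | VC [17, 7, 21]
  [8] addr=0x196 blk=25 s=1: L1-HIT | VC [17, 7, 21]
  [9] addr=0xf2 blk=15 s=3: L1-HIT | VC [17, 7, 21]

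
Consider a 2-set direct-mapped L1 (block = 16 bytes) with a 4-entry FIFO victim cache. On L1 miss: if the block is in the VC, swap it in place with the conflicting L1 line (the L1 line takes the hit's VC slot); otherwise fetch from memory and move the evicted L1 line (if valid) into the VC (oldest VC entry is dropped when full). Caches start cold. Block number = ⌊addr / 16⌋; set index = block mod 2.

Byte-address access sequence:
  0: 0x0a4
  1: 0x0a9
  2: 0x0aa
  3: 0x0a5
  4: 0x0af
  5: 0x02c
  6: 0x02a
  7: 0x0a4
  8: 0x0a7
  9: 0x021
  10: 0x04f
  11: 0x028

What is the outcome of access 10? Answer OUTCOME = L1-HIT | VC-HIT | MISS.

OUTCOME = MISS

#0 0xa4→b10/s0 MISS; vc=[]
#1 0xa9→b10/s0 L1-HIT; vc=[]
#2 0xaa→b10/s0 L1-HIT; vc=[]
#3 0xa5→b10/s0 L1-HIT; vc=[]
#4 0xaf→b10/s0 L1-HIT; vc=[]
#5 0x2c→b2/s0 MISS; vc=[10]
#6 0x2a→b2/s0 L1-HIT; vc=[10]
#7 0xa4→b10/s0 VC-HIT; vc=[2]
#8 0xa7→b10/s0 L1-HIT; vc=[2]
#9 0x21→b2/s0 VC-HIT; vc=[10]
#10 0x4f→b4/s0 MISS; vc=[10,2]
#11 0x28→b2/s0 VC-HIT; vc=[10,4]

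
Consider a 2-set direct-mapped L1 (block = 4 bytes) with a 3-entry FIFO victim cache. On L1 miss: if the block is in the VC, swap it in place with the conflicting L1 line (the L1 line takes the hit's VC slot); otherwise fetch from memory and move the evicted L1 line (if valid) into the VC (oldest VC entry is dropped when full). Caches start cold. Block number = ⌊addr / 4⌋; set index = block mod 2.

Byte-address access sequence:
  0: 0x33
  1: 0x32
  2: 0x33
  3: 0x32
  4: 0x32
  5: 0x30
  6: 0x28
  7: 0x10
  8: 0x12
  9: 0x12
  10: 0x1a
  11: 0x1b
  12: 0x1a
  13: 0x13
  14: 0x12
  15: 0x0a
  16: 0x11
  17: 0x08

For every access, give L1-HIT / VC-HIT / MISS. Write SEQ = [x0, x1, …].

SEQ = [MISS, L1-HIT, L1-HIT, L1-HIT, L1-HIT, L1-HIT, MISS, MISS, L1-HIT, L1-HIT, MISS, L1-HIT, L1-HIT, VC-HIT, L1-HIT, MISS, VC-HIT, VC-HIT]

#0 0x33→b12/s0 MISS; vc=[]
#1 0x32→b12/s0 L1-HIT; vc=[]
#2 0x33→b12/s0 L1-HIT; vc=[]
#3 0x32→b12/s0 L1-HIT; vc=[]
#4 0x32→b12/s0 L1-HIT; vc=[]
#5 0x30→b12/s0 L1-HIT; vc=[]
#6 0x28→b10/s0 MISS; vc=[12]
#7 0x10→b4/s0 MISS; vc=[12,10]
#8 0x12→b4/s0 L1-HIT; vc=[12,10]
#9 0x12→b4/s0 L1-HIT; vc=[12,10]
#10 0x1a→b6/s0 MISS; vc=[12,10,4]
#11 0x1b→b6/s0 L1-HIT; vc=[12,10,4]
#12 0x1a→b6/s0 L1-HIT; vc=[12,10,4]
#13 0x13→b4/s0 VC-HIT; vc=[12,10,6]
#14 0x12→b4/s0 L1-HIT; vc=[12,10,6]
#15 0xa→b2/s0 MISS; vc=[10,6,4]
#16 0x11→b4/s0 VC-HIT; vc=[10,6,2]
#17 0x8→b2/s0 VC-HIT; vc=[10,6,4]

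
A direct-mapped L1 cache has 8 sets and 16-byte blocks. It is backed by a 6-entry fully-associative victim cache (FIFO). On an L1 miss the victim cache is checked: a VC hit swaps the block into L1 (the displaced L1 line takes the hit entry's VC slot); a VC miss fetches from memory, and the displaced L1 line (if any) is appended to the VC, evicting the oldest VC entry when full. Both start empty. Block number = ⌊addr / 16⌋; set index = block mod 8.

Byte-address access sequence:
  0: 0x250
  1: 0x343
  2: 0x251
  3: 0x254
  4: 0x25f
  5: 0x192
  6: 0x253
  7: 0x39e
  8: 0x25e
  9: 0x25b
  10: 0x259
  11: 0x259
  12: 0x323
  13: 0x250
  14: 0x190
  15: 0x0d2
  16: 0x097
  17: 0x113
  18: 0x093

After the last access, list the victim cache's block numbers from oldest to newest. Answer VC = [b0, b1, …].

VC = [57, 37, 25, 17]

0: 0x250 (blk 37, set 5) → MISS  vc=[]
1: 0x343 (blk 52, set 4) → MISS  vc=[]
2: 0x251 (blk 37, set 5) → L1-HIT  vc=[]
3: 0x254 (blk 37, set 5) → L1-HIT  vc=[]
4: 0x25f (blk 37, set 5) → L1-HIT  vc=[]
5: 0x192 (blk 25, set 1) → MISS  vc=[]
6: 0x253 (blk 37, set 5) → L1-HIT  vc=[]
7: 0x39e (blk 57, set 1) → MISS  vc=[25]
8: 0x25e (blk 37, set 5) → L1-HIT  vc=[25]
9: 0x25b (blk 37, set 5) → L1-HIT  vc=[25]
10: 0x259 (blk 37, set 5) → L1-HIT  vc=[25]
11: 0x259 (blk 37, set 5) → L1-HIT  vc=[25]
12: 0x323 (blk 50, set 2) → MISS  vc=[25]
13: 0x250 (blk 37, set 5) → L1-HIT  vc=[25]
14: 0x190 (blk 25, set 1) → VC-HIT  vc=[57]
15: 0xd2 (blk 13, set 5) → MISS  vc=[57, 37]
16: 0x97 (blk 9, set 1) → MISS  vc=[57, 37, 25]
17: 0x113 (blk 17, set 1) → MISS  vc=[57, 37, 25, 9]
18: 0x93 (blk 9, set 1) → VC-HIT  vc=[57, 37, 25, 17]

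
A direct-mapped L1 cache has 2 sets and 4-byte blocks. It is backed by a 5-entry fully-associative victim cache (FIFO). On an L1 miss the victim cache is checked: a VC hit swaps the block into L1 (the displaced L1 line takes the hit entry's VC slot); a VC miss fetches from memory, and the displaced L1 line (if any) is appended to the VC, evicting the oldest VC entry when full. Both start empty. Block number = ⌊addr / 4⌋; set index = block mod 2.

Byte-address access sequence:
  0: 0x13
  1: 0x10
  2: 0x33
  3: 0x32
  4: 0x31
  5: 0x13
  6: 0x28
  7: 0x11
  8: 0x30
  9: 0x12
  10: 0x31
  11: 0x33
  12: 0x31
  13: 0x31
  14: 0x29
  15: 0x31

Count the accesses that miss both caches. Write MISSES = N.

  [0] addr=0x13 blk=4 s=0: MISS | VC []
  [1] addr=0x10 blk=4 s=0: L1-HIT | VC []
  [2] addr=0x33 blk=12 s=0: MISS | VC [4]
  [3] addr=0x32 blk=12 s=0: L1-HIT | VC [4]
  [4] addr=0x31 blk=12 s=0: L1-HIT | VC [4]
  [5] addr=0x13 blk=4 s=0: VC-HIT | VC [12]
  [6] addr=0x28 blk=10 s=0: MISS | VC [12, 4]
  [7] addr=0x11 blk=4 s=0: VC-HIT | VC [12, 10]
  [8] addr=0x30 blk=12 s=0: VC-HIT | VC [4, 10]
  [9] addr=0x12 blk=4 s=0: VC-HIT | VC [12, 10]
  [10] addr=0x31 blk=12 s=0: VC-HIT | VC [4, 10]
  [11] addr=0x33 blk=12 s=0: L1-HIT | VC [4, 10]
  [12] addr=0x31 blk=12 s=0: L1-HIT | VC [4, 10]
  [13] addr=0x31 blk=12 s=0: L1-HIT | VC [4, 10]
  [14] addr=0x29 blk=10 s=0: VC-HIT | VC [4, 12]
  [15] addr=0x31 blk=12 s=0: VC-HIT | VC [4, 10]

MISSES = 3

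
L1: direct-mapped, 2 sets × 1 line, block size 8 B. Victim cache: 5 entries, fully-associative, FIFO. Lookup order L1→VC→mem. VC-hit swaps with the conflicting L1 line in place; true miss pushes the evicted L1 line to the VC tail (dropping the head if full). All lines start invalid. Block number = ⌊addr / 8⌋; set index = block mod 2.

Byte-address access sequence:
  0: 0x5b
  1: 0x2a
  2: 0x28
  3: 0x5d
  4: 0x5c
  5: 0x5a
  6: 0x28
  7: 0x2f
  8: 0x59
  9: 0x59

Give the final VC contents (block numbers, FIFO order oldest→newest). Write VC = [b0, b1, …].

VC = [5]

#0 0x5b→b11/s1 MISS; vc=[]
#1 0x2a→b5/s1 MISS; vc=[11]
#2 0x28→b5/s1 L1-HIT; vc=[11]
#3 0x5d→b11/s1 VC-HIT; vc=[5]
#4 0x5c→b11/s1 L1-HIT; vc=[5]
#5 0x5a→b11/s1 L1-HIT; vc=[5]
#6 0x28→b5/s1 VC-HIT; vc=[11]
#7 0x2f→b5/s1 L1-HIT; vc=[11]
#8 0x59→b11/s1 VC-HIT; vc=[5]
#9 0x59→b11/s1 L1-HIT; vc=[5]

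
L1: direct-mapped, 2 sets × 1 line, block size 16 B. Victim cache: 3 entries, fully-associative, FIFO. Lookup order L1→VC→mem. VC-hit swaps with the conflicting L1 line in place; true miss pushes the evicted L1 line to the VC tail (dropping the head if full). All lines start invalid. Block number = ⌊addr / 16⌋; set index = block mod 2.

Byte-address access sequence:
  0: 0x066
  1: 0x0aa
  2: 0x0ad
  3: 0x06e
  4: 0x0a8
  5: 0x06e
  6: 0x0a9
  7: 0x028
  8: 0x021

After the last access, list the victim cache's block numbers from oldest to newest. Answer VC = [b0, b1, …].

0: 0x66 (blk 6, set 0) → MISS  vc=[]
1: 0xaa (blk 10, set 0) → MISS  vc=[6]
2: 0xad (blk 10, set 0) → L1-HIT  vc=[6]
3: 0x6e (blk 6, set 0) → VC-HIT  vc=[10]
4: 0xa8 (blk 10, set 0) → VC-HIT  vc=[6]
5: 0x6e (blk 6, set 0) → VC-HIT  vc=[10]
6: 0xa9 (blk 10, set 0) → VC-HIT  vc=[6]
7: 0x28 (blk 2, set 0) → MISS  vc=[6, 10]
8: 0x21 (blk 2, set 0) → L1-HIT  vc=[6, 10]

VC = [6, 10]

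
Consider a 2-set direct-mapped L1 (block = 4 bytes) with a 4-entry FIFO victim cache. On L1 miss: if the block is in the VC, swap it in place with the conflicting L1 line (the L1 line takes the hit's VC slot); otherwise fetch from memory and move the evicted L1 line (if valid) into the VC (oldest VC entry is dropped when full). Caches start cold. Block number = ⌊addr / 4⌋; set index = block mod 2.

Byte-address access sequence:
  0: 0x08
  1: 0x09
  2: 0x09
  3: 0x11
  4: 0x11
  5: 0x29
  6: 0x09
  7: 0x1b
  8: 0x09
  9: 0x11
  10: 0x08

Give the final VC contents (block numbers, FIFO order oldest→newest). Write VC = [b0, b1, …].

  [0] addr=0x8 blk=2 s=0: MISS | VC []
  [1] addr=0x9 blk=2 s=0: L1-HIT | VC []
  [2] addr=0x9 blk=2 s=0: L1-HIT | VC []
  [3] addr=0x11 blk=4 s=0: MISS | VC [2]
  [4] addr=0x11 blk=4 s=0: L1-HIT | VC [2]
  [5] addr=0x29 blk=10 s=0: MISS | VC [2, 4]
  [6] addr=0x9 blk=2 s=0: VC-HIT | VC [10, 4]
  [7] addr=0x1b blk=6 s=0: MISS | VC [10, 4, 2]
  [8] addr=0x9 blk=2 s=0: VC-HIT | VC [10, 4, 6]
  [9] addr=0x11 blk=4 s=0: VC-HIT | VC [10, 2, 6]
  [10] addr=0x8 blk=2 s=0: VC-HIT | VC [10, 4, 6]

VC = [10, 4, 6]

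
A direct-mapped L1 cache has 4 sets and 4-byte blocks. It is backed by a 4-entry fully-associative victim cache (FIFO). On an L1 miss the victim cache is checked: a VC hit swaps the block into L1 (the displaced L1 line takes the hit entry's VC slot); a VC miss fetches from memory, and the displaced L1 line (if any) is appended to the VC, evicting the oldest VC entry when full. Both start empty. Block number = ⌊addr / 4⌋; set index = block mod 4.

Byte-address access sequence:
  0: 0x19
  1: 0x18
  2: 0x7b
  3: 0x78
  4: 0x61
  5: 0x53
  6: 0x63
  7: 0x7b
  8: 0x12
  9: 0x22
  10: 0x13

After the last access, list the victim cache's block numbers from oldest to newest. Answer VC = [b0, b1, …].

VC = [6, 20, 24, 8]

#0 0x19→b6/s2 MISS; vc=[]
#1 0x18→b6/s2 L1-HIT; vc=[]
#2 0x7b→b30/s2 MISS; vc=[6]
#3 0x78→b30/s2 L1-HIT; vc=[6]
#4 0x61→b24/s0 MISS; vc=[6]
#5 0x53→b20/s0 MISS; vc=[6,24]
#6 0x63→b24/s0 VC-HIT; vc=[6,20]
#7 0x7b→b30/s2 L1-HIT; vc=[6,20]
#8 0x12→b4/s0 MISS; vc=[6,20,24]
#9 0x22→b8/s0 MISS; vc=[6,20,24,4]
#10 0x13→b4/s0 VC-HIT; vc=[6,20,24,8]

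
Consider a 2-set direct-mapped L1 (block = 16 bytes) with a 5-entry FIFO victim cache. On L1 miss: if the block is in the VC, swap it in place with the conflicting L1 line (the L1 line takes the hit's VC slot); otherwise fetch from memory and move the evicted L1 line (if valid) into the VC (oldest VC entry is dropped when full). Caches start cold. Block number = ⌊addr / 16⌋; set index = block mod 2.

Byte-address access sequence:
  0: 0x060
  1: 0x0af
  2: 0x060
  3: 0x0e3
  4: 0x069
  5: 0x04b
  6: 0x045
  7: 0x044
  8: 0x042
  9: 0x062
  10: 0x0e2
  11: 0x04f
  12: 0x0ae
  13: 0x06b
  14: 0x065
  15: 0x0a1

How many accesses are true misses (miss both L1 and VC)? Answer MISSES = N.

MISSES = 4

0: 0x60 (blk 6, set 0) → MISS  vc=[]
1: 0xaf (blk 10, set 0) → MISS  vc=[6]
2: 0x60 (blk 6, set 0) → VC-HIT  vc=[10]
3: 0xe3 (blk 14, set 0) → MISS  vc=[10, 6]
4: 0x69 (blk 6, set 0) → VC-HIT  vc=[10, 14]
5: 0x4b (blk 4, set 0) → MISS  vc=[10, 14, 6]
6: 0x45 (blk 4, set 0) → L1-HIT  vc=[10, 14, 6]
7: 0x44 (blk 4, set 0) → L1-HIT  vc=[10, 14, 6]
8: 0x42 (blk 4, set 0) → L1-HIT  vc=[10, 14, 6]
9: 0x62 (blk 6, set 0) → VC-HIT  vc=[10, 14, 4]
10: 0xe2 (blk 14, set 0) → VC-HIT  vc=[10, 6, 4]
11: 0x4f (blk 4, set 0) → VC-HIT  vc=[10, 6, 14]
12: 0xae (blk 10, set 0) → VC-HIT  vc=[4, 6, 14]
13: 0x6b (blk 6, set 0) → VC-HIT  vc=[4, 10, 14]
14: 0x65 (blk 6, set 0) → L1-HIT  vc=[4, 10, 14]
15: 0xa1 (blk 10, set 0) → VC-HIT  vc=[4, 6, 14]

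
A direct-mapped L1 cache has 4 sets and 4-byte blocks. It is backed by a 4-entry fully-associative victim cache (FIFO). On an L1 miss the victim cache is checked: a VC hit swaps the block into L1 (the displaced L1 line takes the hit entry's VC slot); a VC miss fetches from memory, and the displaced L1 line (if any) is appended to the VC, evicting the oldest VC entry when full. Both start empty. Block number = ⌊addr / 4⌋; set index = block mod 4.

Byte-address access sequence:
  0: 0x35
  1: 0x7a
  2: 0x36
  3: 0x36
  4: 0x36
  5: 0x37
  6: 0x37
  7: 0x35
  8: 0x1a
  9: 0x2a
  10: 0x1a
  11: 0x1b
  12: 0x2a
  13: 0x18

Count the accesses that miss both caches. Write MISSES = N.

#0 0x35→b13/s1 MISS; vc=[]
#1 0x7a→b30/s2 MISS; vc=[]
#2 0x36→b13/s1 L1-HIT; vc=[]
#3 0x36→b13/s1 L1-HIT; vc=[]
#4 0x36→b13/s1 L1-HIT; vc=[]
#5 0x37→b13/s1 L1-HIT; vc=[]
#6 0x37→b13/s1 L1-HIT; vc=[]
#7 0x35→b13/s1 L1-HIT; vc=[]
#8 0x1a→b6/s2 MISS; vc=[30]
#9 0x2a→b10/s2 MISS; vc=[30,6]
#10 0x1a→b6/s2 VC-HIT; vc=[30,10]
#11 0x1b→b6/s2 L1-HIT; vc=[30,10]
#12 0x2a→b10/s2 VC-HIT; vc=[30,6]
#13 0x18→b6/s2 VC-HIT; vc=[30,10]

MISSES = 4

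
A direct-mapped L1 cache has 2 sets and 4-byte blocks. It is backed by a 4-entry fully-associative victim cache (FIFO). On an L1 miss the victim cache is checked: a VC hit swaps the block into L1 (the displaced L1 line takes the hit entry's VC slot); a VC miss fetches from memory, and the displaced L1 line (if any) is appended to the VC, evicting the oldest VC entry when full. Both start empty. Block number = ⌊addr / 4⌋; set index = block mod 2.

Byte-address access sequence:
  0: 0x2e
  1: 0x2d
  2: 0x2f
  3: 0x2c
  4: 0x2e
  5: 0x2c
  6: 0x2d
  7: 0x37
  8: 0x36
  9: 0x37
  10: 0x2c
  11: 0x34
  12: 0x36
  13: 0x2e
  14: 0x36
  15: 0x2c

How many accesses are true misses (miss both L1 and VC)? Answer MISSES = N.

MISSES = 2

  [0] addr=0x2e blk=11 s=1: MISS | VC []
  [1] addr=0x2d blk=11 s=1: L1-HIT | VC []
  [2] addr=0x2f blk=11 s=1: L1-HIT | VC []
  [3] addr=0x2c blk=11 s=1: L1-HIT | VC []
  [4] addr=0x2e blk=11 s=1: L1-HIT | VC []
  [5] addr=0x2c blk=11 s=1: L1-HIT | VC []
  [6] addr=0x2d blk=11 s=1: L1-HIT | VC []
  [7] addr=0x37 blk=13 s=1: MISS | VC [11]
  [8] addr=0x36 blk=13 s=1: L1-HIT | VC [11]
  [9] addr=0x37 blk=13 s=1: L1-HIT | VC [11]
  [10] addr=0x2c blk=11 s=1: VC-HIT | VC [13]
  [11] addr=0x34 blk=13 s=1: VC-HIT | VC [11]
  [12] addr=0x36 blk=13 s=1: L1-HIT | VC [11]
  [13] addr=0x2e blk=11 s=1: VC-HIT | VC [13]
  [14] addr=0x36 blk=13 s=1: VC-HIT | VC [11]
  [15] addr=0x2c blk=11 s=1: VC-HIT | VC [13]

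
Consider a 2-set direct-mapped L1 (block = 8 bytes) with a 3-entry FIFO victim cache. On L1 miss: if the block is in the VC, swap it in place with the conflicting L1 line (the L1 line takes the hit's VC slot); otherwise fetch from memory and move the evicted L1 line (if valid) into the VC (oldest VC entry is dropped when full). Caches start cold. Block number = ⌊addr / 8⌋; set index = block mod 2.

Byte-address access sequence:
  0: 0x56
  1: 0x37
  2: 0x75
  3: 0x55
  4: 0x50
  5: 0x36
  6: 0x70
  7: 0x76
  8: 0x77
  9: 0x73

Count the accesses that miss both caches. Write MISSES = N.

MISSES = 3

  [0] addr=0x56 blk=10 s=0: MISS | VC []
  [1] addr=0x37 blk=6 s=0: MISS | VC [10]
  [2] addr=0x75 blk=14 s=0: MISS | VC [10, 6]
  [3] addr=0x55 blk=10 s=0: VC-HIT | VC [14, 6]
  [4] addr=0x50 blk=10 s=0: L1-HIT | VC [14, 6]
  [5] addr=0x36 blk=6 s=0: VC-HIT | VC [14, 10]
  [6] addr=0x70 blk=14 s=0: VC-HIT | VC [6, 10]
  [7] addr=0x76 blk=14 s=0: L1-HIT | VC [6, 10]
  [8] addr=0x77 blk=14 s=0: L1-HIT | VC [6, 10]
  [9] addr=0x73 blk=14 s=0: L1-HIT | VC [6, 10]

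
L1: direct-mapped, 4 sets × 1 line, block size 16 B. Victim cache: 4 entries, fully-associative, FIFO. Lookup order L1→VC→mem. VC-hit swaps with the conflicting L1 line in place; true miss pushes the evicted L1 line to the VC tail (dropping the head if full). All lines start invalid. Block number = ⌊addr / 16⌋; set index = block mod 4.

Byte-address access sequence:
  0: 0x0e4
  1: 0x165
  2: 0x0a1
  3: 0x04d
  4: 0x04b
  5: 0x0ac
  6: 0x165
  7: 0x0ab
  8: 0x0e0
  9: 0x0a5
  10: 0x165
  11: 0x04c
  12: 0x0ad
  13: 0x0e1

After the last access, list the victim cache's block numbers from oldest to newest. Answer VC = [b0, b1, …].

#0 0xe4→b14/s2 MISS; vc=[]
#1 0x165→b22/s2 MISS; vc=[14]
#2 0xa1→b10/s2 MISS; vc=[14,22]
#3 0x4d→b4/s0 MISS; vc=[14,22]
#4 0x4b→b4/s0 L1-HIT; vc=[14,22]
#5 0xac→b10/s2 L1-HIT; vc=[14,22]
#6 0x165→b22/s2 VC-HIT; vc=[14,10]
#7 0xab→b10/s2 VC-HIT; vc=[14,22]
#8 0xe0→b14/s2 VC-HIT; vc=[10,22]
#9 0xa5→b10/s2 VC-HIT; vc=[14,22]
#10 0x165→b22/s2 VC-HIT; vc=[14,10]
#11 0x4c→b4/s0 L1-HIT; vc=[14,10]
#12 0xad→b10/s2 VC-HIT; vc=[14,22]
#13 0xe1→b14/s2 VC-HIT; vc=[10,22]

VC = [10, 22]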